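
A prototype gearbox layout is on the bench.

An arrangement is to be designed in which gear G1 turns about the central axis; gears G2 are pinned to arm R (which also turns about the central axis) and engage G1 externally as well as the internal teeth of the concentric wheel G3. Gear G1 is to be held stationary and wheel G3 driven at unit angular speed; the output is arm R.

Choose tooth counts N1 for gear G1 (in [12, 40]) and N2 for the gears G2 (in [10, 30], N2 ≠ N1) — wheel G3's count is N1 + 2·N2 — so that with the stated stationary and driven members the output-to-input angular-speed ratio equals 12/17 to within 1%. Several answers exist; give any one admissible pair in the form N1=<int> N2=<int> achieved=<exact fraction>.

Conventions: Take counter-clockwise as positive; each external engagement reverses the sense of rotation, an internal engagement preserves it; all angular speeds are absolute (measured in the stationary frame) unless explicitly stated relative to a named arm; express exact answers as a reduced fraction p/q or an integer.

class = planetary set [ratio 12/17 wanted; Willis about the carrier]
Willis with ω_sun = 0: ω_arm/ω_ring = N3/(N1+N3); set equal to 12/17  ⇒  N3/N1 = (12/17)/(1 − 12/17) = 12/5
N3 = N1 + 2·N2  ⇒  N2/N1 = (N3/N1 − 1)/2 = (12/5 − 1)/2 = 7/10
smallest multiple with N1 ≥ 12 and N2 ≥ 10: k = 2  ⇒  N1 = 2·10 = 20, N2 = 2·7 = 14 (N1 ≤ 40, N2 ≤ 30, N2 ≠ N1 ✓), N3 = 20 + 2·14 = 48
check: N3/(N1+N3) with N1 = 20, N3 = 48 gives 12/17; |achieved − target| = 0 ≤ 3/425 ✓

N1=20 N2=14 achieved=12/17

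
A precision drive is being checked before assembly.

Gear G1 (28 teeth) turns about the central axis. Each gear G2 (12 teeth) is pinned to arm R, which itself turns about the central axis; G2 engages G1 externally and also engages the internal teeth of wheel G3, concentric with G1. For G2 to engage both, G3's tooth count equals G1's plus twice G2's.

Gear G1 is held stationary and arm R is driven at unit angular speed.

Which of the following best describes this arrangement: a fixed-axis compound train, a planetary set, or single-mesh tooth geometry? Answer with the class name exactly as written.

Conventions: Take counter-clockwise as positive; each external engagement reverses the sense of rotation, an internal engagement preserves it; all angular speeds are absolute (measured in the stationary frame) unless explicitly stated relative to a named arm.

topology: planetary set — G1 28T / G2 12T / G3 52T, arm = carrier (Willis)
classification: planetary set

planetary set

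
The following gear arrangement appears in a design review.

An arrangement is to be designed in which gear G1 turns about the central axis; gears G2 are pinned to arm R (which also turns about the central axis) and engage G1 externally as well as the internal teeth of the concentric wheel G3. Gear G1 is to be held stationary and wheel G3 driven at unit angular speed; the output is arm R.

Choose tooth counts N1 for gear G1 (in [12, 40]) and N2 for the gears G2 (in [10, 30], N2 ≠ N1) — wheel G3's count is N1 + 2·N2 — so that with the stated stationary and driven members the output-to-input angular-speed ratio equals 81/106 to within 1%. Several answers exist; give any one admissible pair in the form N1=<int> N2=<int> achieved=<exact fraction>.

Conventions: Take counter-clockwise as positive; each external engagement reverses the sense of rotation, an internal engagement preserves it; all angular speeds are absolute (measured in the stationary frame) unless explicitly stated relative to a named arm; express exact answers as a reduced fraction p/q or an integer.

N1=25 N2=28 achieved=81/106

planetary set to be sized for 81/106 (Willis relation)
Willis with ω_sun = 0: ω_arm/ω_ring = N3/(N1+N3); set equal to 81/106  ⇒  N3/N1 = (81/106)/(1 − 81/106) = 81/25
N3 = N1 + 2·N2  ⇒  N2/N1 = (N3/N1 − 1)/2 = (81/25 − 1)/2 = 28/25
smallest multiple with N1 ≥ 12 and N2 ≥ 10: k = 1  ⇒  N1 = 1·25 = 25, N2 = 1·28 = 28 (N1 ≤ 40, N2 ≤ 30, N2 ≠ N1 ✓), N3 = 25 + 2·28 = 81
check: N3/(N1+N3) with N1 = 25, N3 = 81 gives 81/106; |achieved − target| = 0 ≤ 81/10600 ✓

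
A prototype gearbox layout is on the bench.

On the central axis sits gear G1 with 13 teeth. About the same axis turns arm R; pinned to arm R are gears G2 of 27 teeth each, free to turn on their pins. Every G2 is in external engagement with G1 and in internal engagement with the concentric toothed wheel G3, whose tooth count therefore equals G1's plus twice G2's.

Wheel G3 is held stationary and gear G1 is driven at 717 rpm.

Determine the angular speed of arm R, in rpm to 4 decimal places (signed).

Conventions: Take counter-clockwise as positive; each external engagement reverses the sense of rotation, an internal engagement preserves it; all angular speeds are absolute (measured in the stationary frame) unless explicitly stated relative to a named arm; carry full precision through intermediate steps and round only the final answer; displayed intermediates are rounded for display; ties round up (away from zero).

+116.5125 rpm

class = planetary set [G3 = 13+2·27 = 67; Willis about the carrier]
normalise by the input: solve with ω_sun = 1, then scale by 717 rpm
ring teeth: 13 + 2·27 = 67
13(ω_sun−ω_arm) = −67(ω_ring−ω_arm),  ω_ring = 0, ω_sun = 1
13(1−ω_arm) = −67(0−ω_arm)  ⇒  80·ω_arm = 13  ⇒  ω_arm = 13/80
scale: ω_arm = 13/80 × 717 rpm = +116.5125 rpm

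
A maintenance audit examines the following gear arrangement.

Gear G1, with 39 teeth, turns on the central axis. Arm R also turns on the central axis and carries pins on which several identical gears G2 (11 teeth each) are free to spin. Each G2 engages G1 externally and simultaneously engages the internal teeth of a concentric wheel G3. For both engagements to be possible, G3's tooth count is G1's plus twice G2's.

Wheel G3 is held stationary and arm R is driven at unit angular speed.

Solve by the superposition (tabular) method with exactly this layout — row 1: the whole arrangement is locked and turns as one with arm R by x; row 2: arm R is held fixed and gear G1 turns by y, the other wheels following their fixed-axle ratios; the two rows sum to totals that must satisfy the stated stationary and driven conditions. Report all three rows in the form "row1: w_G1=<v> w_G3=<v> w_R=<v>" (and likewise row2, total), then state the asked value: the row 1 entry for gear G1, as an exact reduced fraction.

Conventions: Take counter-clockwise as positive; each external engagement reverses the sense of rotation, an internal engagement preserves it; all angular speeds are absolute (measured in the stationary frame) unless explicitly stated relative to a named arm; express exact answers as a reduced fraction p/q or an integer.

recognized (axles ride arm R): planetary set, 39/11/61 teeth
superposition row 1 [locked train]: every member turns x
superposition row 2 [arm held]: sun y, ring −(39/61)·y, arm 0
boundary: total ω_ring = x − (39/61)·y = 0 and total ω_arm = x = 1  ⇒  y = 61/39, x = 1
row 2 ring = −(39/61)·61/39 = -1
totals (row 1 + row 2): sun 1 + 61/39 = 100/39, ring 1 + (-1) = 0, arm 1 + 0 = 1
asked cell (row1, sun) = 1

row1: w_G1=1 w_G3=1 w_R=1
row2: w_G1=61/39 w_G3=-1 w_R=0
total: w_G1=100/39 w_G3=0 w_R=1
asked value: 1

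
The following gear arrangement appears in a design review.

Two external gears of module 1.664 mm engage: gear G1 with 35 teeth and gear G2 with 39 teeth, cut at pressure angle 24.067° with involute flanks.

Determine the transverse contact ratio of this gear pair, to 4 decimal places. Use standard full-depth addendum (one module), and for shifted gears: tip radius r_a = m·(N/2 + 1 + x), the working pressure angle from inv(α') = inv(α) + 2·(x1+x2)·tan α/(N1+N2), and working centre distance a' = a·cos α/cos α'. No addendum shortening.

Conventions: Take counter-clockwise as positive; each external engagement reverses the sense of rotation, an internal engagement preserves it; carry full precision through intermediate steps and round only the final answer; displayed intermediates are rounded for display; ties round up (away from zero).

topology: single-mesh involute geometry — m = 1.664, 35T/39T pair
base radii: r_b1 = 26.588575, r_b2 = 29.627270
tip radii: r_a1 = 30.784000, r_a2 = 34.112000
no profile shift: α' = α, a' = a
action lengths: √(r_a1²−r_b1²) = 15.514584, √(r_a2²−r_b2²) = 16.907201
base pitch p_b = π·m·cos α = 4.773170
CR = (15.514584 + 16.907201 − 61.568000·sin 24.06700°)/4.773170 = 1.532329
contact ratio ≈ 1.5323

1.5323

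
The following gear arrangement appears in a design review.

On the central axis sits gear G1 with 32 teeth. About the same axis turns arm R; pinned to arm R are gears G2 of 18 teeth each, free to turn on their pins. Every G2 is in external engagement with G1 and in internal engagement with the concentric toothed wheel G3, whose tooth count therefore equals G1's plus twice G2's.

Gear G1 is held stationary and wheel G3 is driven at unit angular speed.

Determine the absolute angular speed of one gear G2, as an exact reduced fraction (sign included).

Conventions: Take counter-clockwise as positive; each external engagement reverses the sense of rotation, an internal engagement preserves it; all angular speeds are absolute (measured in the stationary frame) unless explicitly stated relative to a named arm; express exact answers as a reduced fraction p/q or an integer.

17/9

topology: planetary set — G1 32T / G2 18T / G3 68T, arm = carrier (Willis)
ring teeth: 32 + 2·18 = 68
32(ω_sun−ω_arm) = −68(ω_ring−ω_arm),  ω_sun = 0, ω_ring = 1
32(0−ω_arm) = −68(1−ω_arm)  ⇒  100·ω_arm = 68  ⇒  ω_arm = 17/25
sun–planet mesh: 32·(0−17/25) = −18·(ω_p−ω_arm)  ⇒  ω_p−ω_arm = 272/225
ω_p = 17/25 + 272/225 = 17/9
exact speed ratio = 17/9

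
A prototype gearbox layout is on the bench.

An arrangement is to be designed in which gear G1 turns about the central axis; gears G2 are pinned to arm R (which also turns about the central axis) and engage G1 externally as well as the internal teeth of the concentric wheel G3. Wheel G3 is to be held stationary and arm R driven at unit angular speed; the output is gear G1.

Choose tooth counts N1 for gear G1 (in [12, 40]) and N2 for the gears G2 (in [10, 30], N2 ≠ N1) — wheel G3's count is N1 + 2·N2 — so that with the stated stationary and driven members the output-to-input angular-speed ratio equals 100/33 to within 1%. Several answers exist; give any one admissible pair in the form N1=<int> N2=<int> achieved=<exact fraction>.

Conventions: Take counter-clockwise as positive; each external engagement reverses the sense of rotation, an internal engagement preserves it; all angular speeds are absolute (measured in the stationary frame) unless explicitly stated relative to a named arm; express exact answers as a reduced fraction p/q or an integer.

planetary set to be sized for 100/33 (Willis relation)
Willis with ω_ring = 0: ω_sun/ω_arm = (N1+N3)/N1; set equal to 100/33  ⇒  N3/N1 = 100/33 − 1 = 67/33
N3 = N1 + 2·N2  ⇒  N2/N1 = (N3/N1 − 1)/2 = (67/33 − 1)/2 = 17/33
smallest multiple with N1 ≥ 12 and N2 ≥ 10: k = 1  ⇒  N1 = 1·33 = 33, N2 = 1·17 = 17 (N1 ≤ 40, N2 ≤ 30, N2 ≠ N1 ✓), N3 = 33 + 2·17 = 67
check: (N1+N3)/N1 with N1 = 33, N3 = 67 gives 100/33; |achieved − target| = 0 ≤ 1/33 ✓

N1=33 N2=17 achieved=100/33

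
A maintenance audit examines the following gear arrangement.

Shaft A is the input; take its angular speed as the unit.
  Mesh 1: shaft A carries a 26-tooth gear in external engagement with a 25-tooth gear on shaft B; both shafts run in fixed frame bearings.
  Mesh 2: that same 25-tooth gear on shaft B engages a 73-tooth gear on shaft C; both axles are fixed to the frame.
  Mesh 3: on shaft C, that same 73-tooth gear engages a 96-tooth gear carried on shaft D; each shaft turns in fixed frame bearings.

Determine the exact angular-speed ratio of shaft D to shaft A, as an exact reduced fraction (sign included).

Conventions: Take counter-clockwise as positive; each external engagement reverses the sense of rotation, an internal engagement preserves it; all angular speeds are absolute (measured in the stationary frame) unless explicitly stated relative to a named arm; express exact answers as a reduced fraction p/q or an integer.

-13/48

class = fixed-axis compound train [3 meshes; 3 ratios multiply, 3 sense flips]
mesh 1 [26T→25T]: running ratio 26/25, sense −
mesh 2 [25T→73T]: running ratio 26/73, sense +
mesh 3 [73T→96T]: running ratio 13/48, sense −
ω_out/ω_in = -13/48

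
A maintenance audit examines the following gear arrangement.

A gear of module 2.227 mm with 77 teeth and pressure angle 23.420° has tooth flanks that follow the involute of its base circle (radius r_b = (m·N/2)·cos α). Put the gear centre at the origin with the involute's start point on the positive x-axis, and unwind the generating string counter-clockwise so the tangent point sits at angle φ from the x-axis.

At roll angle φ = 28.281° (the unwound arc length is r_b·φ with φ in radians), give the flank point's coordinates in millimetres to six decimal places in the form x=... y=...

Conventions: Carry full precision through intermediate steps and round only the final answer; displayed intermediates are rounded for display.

topology: single-mesh involute geometry — m = 2.227, N = 77
pitch radius r_p = m·N/2 = 2.227·77/2 = 85.739500
base radius r_b = r_p·cos α = 85.739500·cos 23.420° = 78.675932
roll angle φ = 28.281° = 0.49359657 rad
x = r_b·(cos φ + φ·sin φ) = 87.684224
y = r_b·(sin φ − φ·cos φ) = 3.077648

x=87.684224 y=3.077648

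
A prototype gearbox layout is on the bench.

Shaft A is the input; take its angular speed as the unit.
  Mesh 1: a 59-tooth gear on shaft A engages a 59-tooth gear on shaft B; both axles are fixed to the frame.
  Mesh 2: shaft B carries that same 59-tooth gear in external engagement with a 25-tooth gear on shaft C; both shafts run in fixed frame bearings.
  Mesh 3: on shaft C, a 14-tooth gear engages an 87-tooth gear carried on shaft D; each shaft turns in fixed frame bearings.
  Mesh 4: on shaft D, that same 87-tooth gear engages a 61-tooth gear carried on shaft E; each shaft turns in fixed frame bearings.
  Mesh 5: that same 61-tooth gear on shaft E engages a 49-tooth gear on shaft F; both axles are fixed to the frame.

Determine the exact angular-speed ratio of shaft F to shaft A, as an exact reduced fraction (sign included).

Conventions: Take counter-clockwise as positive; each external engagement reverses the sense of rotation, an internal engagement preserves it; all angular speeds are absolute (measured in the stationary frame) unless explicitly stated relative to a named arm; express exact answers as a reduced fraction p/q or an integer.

-118/175

class = fixed-axis compound train [5 meshes; 5 ratios multiply, 5 sense flips]
mesh 1 [59T→59T]: running ratio 1, sense −
mesh 2 [59T→25T]: running ratio 59/25, sense +
mesh 3 [14T→87T]: running ratio 826/2175, sense −
mesh 4 [87T→61T]: running ratio 826/1525, sense +
mesh 5 [61T→49T]: running ratio 118/175, sense −
ω_out/ω_in = -118/175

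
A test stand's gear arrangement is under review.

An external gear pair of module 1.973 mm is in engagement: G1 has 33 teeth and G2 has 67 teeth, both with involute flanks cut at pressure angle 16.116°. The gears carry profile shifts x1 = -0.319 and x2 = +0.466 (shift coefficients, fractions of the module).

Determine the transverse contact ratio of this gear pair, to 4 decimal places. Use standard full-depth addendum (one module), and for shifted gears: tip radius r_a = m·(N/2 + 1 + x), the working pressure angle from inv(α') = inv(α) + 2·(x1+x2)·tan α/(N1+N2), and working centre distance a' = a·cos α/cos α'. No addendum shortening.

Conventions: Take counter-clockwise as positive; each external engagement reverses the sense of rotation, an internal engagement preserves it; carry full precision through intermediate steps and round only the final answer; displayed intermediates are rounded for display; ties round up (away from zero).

recognized (one external pair, fixed centres): single-mesh tooth geometry, m = 1.973, N1 = 33, N2 = 67
base radii: r_b1 = 31.275163, r_b2 = 63.498058
tip radii: r_a1 = 33.898113, r_a2 = 68.987918
inv(α') = inv(16.116°) + 2·(-0.319+0.466)·tan α/(33+67) = 0.00850993  ⇒  α' = 16.67803°
a' = a·cos α / cos α' = 98.6500·cos 16.116°/cos 16.67803° = 98.935164
action lengths: √(r_a1²−r_b1²) = 13.074642, √(r_a2²−r_b2²) = 26.969047
base pitch p_b = π·m·cos α = 5.954777
CR = (13.074642 + 26.969047 − 98.935164·sin 16.67803°)/5.954777 = 1.956407
contact ratio ≈ 1.9564

1.9564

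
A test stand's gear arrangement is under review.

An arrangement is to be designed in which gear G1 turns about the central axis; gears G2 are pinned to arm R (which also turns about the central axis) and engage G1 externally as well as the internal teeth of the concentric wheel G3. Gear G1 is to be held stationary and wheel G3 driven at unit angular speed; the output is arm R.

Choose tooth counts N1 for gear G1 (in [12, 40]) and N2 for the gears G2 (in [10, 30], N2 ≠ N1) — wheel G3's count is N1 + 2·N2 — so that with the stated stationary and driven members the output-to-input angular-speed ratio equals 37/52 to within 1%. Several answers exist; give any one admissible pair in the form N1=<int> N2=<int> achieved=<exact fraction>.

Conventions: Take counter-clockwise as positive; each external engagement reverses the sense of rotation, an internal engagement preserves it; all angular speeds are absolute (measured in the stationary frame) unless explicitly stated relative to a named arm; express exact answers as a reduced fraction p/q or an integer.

topology: planetary set — design target 37/52, arm = carrier (Willis)
Willis with ω_sun = 0: ω_arm/ω_ring = N3/(N1+N3); set equal to 37/52  ⇒  N3/N1 = (37/52)/(1 − 37/52) = 37/15
N3 = N1 + 2·N2  ⇒  N2/N1 = (N3/N1 − 1)/2 = (37/15 − 1)/2 = 11/15
smallest multiple with N1 ≥ 12 and N2 ≥ 10: k = 1  ⇒  N1 = 1·15 = 15, N2 = 1·11 = 11 (N1 ≤ 40, N2 ≤ 30, N2 ≠ N1 ✓), N3 = 15 + 2·11 = 37
check: N3/(N1+N3) with N1 = 15, N3 = 37 gives 37/52; |achieved − target| = 0 ≤ 37/5200 ✓

N1=15 N2=11 achieved=37/52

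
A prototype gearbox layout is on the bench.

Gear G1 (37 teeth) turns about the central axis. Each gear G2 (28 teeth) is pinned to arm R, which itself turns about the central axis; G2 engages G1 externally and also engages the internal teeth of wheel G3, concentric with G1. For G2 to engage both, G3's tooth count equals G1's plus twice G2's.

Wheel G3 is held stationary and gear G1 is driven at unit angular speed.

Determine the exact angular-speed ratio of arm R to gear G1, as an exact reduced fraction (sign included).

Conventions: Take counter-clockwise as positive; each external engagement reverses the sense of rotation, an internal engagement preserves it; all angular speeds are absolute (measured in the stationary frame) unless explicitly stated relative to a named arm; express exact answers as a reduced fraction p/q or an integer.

class = planetary set [G3 = 37+2·28 = 93; Willis about the carrier]
ring teeth: 37 + 2·28 = 93
37(ω_sun−ω_arm) = −93(ω_ring−ω_arm),  ω_ring = 0, ω_sun = 1
37(1−ω_arm) = −93(0−ω_arm)  ⇒  130·ω_arm = 37  ⇒  ω_arm = 37/130
ω_out/ω_in = 37/130

37/130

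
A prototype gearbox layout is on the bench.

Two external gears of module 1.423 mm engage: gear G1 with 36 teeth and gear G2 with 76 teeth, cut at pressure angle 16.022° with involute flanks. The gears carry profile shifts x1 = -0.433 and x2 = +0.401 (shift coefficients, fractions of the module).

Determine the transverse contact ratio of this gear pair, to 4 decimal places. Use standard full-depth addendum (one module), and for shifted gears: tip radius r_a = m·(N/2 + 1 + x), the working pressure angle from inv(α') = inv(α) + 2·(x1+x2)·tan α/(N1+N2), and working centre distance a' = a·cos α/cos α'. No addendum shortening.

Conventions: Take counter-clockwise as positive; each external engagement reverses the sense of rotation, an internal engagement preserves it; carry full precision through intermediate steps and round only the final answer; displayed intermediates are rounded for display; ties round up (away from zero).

2.0464

single-mesh involute tooth geometry (36T engaging 76T at module 1.423)
base radii: r_b1 = 24.619044, r_b2 = 51.973538
tip radii: r_a1 = 26.420841, r_a2 = 56.067623
inv(α') = inv(16.022°) + 2·(-0.433+0.401)·tan α/(36+76) = 0.00736023  ⇒  α' = 15.90712°
a' = a·cos α / cos α' = 79.6880·cos 16.022°/cos 15.90712° = 79.642305
action lengths: √(r_a1²−r_b1²) = 9.589760, √(r_a2²−r_b2²) = 21.031635
base pitch p_b = π·m·cos α = 4.296834
CR = (9.589760 + 21.031635 − 79.642305·sin 15.90712°)/4.296834 = 2.046422
contact ratio ≈ 2.0464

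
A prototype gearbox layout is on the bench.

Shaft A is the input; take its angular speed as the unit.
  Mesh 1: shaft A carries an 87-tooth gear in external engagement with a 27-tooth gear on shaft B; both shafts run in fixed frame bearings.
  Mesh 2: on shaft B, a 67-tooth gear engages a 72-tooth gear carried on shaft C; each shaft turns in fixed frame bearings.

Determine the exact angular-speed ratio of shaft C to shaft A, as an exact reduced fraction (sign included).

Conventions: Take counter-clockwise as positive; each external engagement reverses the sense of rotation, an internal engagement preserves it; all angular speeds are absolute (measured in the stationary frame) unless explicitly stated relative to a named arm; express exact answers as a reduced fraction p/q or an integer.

class = fixed-axis compound train [2 meshes; 2 ratios multiply, 2 sense flips]
mesh 1 [87T→27T]: running ratio 29/9, sense −
mesh 2 [67T→72T]: running ratio 1943/648, sense +
ω_out/ω_in = 1943/648

1943/648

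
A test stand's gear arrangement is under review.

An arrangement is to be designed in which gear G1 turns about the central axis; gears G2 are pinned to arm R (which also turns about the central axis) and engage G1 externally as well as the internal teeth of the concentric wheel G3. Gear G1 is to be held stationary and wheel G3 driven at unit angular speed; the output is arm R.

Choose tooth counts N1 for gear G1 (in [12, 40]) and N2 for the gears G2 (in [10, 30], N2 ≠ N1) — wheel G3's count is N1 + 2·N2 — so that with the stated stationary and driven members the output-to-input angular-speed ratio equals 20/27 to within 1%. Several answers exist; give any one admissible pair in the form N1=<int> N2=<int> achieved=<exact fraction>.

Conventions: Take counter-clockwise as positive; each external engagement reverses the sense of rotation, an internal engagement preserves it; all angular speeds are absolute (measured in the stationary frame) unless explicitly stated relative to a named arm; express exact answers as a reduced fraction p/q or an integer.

N1=14 N2=13 achieved=20/27

class = planetary set [ratio 20/27 wanted; Willis about the carrier]
Willis with ω_sun = 0: ω_arm/ω_ring = N3/(N1+N3); set equal to 20/27  ⇒  N3/N1 = (20/27)/(1 − 20/27) = 20/7
N3 = N1 + 2·N2  ⇒  N2/N1 = (N3/N1 − 1)/2 = (20/7 − 1)/2 = 13/14
smallest multiple with N1 ≥ 12 and N2 ≥ 10: k = 1  ⇒  N1 = 1·14 = 14, N2 = 1·13 = 13 (N1 ≤ 40, N2 ≤ 30, N2 ≠ N1 ✓), N3 = 14 + 2·13 = 40
check: N3/(N1+N3) with N1 = 14, N3 = 40 gives 20/27; |achieved − target| = 0 ≤ 1/135 ✓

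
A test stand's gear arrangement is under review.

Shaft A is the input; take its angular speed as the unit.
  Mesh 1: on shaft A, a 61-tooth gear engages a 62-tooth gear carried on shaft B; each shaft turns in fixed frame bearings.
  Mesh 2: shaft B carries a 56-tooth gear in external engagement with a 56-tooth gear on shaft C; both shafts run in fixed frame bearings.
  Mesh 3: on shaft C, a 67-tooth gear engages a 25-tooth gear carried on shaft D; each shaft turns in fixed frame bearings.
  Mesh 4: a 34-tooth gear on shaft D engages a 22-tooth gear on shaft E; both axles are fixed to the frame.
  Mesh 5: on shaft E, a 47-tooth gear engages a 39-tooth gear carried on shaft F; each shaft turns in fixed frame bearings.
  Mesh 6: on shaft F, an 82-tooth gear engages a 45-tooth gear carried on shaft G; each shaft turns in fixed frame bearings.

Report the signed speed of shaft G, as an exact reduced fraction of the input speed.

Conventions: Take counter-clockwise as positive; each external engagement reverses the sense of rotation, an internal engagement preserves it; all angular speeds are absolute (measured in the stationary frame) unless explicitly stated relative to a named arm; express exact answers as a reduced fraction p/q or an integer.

6-mesh fixed-axis compound train (all bearings frame-fixed)
mesh 1 [61T→62T]: |ω|/ω_in = 1×61/62 = 61/62, sense flips to −
mesh 2 [56T→56T]: |ω|/ω_in = (61/62)×56/56 = 61/62, sense flips to +
mesh 3 [67T→25T]: |ω|/ω_in = (61/62)×67/25 = 4087/1550, sense flips to −
mesh 4 [34T→22T]: |ω|/ω_in = (4087/1550)×34/22 = 69479/17050, sense flips to +
mesh 5 [47T→39T]: |ω|/ω_in = (69479/17050)×47/39 = 3265513/664950, sense flips to −
mesh 6 [82T→45T]: |ω|/ω_in = (3265513/664950)×82/45 = 133886033/14961375, sense flips to +
signed output speed (× input speed) = 133886033/14961375

133886033/14961375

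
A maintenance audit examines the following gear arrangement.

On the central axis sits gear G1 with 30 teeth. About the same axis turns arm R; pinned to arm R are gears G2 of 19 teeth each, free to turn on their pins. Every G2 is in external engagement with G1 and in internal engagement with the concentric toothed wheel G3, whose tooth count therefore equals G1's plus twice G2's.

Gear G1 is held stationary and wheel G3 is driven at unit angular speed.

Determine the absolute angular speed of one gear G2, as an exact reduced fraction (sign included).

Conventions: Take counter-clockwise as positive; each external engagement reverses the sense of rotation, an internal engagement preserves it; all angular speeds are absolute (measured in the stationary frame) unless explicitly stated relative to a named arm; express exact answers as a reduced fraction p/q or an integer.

34/19

recognized (axles ride arm R): planetary set, 30/19/68 teeth
ring teeth: 30 + 2·19 = 68
30(ω_sun−ω_arm) = −68(ω_ring−ω_arm),  ω_sun = 0, ω_ring = 1
30(0−ω_arm) = −68(1−ω_arm)  ⇒  98·ω_arm = 68  ⇒  ω_arm = 34/49
sun–planet mesh: 30·(0−34/49) = −19·(ω_p−ω_arm)  ⇒  ω_p−ω_arm = 1020/931
ω_p = 34/49 + 1020/931 = 34/19
exact speed ratio = 34/19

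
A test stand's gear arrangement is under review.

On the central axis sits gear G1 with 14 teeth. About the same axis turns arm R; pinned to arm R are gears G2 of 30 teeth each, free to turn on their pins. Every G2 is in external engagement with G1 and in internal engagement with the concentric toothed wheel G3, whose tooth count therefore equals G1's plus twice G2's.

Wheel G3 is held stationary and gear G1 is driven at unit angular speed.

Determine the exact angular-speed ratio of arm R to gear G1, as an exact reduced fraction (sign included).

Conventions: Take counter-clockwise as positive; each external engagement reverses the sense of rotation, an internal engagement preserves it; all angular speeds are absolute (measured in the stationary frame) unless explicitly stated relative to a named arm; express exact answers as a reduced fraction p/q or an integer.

7/44

recognized (axles ride arm R): planetary set, 14/30/74 teeth
ring teeth: 14 + 2·30 = 74
14(ω_sun−ω_arm) = −74(ω_ring−ω_arm),  ω_ring = 0, ω_sun = 1
14(1−ω_arm) = −74(0−ω_arm)  ⇒  88·ω_arm = 14  ⇒  ω_arm = 7/44
ω_out/ω_in = 7/44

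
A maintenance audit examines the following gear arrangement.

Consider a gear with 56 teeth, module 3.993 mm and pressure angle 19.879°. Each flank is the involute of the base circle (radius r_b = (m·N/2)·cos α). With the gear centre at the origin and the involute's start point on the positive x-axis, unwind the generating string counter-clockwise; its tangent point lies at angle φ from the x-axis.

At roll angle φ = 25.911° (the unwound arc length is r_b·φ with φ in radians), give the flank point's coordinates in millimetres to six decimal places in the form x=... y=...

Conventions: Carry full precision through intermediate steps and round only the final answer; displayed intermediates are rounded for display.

recognized (one wheel, involute flank): single-mesh tooth geometry, m = 3.993, N = 56
pitch radius r_p = m·N/2 = 3.993·56/2 = 111.804000
base radius r_b = r_p·cos α = 111.804000·cos 19.879° = 105.141915
roll angle φ = 25.911° = 0.45223226 rad
x = r_b·(cos φ + φ·sin φ) = 115.349919
y = r_b·(sin φ − φ·cos φ) = 3.175640

x=115.349919 y=3.175640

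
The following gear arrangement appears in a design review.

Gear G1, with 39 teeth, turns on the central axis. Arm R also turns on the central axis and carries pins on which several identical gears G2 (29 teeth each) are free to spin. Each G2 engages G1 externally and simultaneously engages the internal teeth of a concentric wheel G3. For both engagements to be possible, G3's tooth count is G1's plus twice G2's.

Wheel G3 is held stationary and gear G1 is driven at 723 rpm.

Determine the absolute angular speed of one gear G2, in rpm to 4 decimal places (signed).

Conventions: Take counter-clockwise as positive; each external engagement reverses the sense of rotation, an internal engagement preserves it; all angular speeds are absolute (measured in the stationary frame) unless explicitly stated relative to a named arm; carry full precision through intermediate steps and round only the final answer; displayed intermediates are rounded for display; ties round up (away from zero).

-486.1552 rpm

recognized (axles ride arm R): planetary set, 39/29/97 teeth
normalise by the input: solve with ω_sun = 1, then scale by 723 rpm
ring teeth: 39 + 2·29 = 97
39(ω_sun−ω_arm) = −97(ω_ring−ω_arm),  ω_ring = 0, ω_sun = 1
39(1−ω_arm) = −97(0−ω_arm)  ⇒  136·ω_arm = 39  ⇒  ω_arm = 39/136
sun–planet mesh: 39·(1−39/136) = −29·(ω_p−ω_arm)  ⇒  ω_p−ω_arm = -3783/3944
ω_p = 39/136 − 3783/3944 = -39/58
scale: ω_p = -39/58 × 723 rpm = -486.1552 rpm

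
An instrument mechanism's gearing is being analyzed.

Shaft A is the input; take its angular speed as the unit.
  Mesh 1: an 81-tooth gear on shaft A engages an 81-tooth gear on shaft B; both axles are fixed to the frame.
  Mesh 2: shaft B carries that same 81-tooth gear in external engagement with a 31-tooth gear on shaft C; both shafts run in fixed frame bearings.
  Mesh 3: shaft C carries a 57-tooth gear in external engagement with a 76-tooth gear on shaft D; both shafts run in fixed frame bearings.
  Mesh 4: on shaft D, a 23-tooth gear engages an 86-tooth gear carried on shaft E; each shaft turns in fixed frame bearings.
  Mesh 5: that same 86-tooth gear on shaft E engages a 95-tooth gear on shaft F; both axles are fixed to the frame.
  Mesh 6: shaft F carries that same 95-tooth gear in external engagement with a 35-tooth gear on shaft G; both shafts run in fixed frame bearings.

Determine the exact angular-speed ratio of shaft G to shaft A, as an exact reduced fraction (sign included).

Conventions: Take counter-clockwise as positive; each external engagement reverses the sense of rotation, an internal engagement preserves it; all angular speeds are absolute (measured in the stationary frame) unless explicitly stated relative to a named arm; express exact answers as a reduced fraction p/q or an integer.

class = fixed-axis compound train [6 meshes; 6 ratios multiply, 6 sense flips]
mesh 1 [81T→81T]: running ratio 1, sense −
mesh 2 [81T→31T]: running ratio 81/31, sense +
mesh 3 [57T→76T]: running ratio 243/124, sense −
mesh 4 [23T→86T]: running ratio 5589/10664, sense +
mesh 5 [86T→95T]: running ratio 5589/11780, sense −
mesh 6 [95T→35T]: running ratio 5589/4340, sense +
ω_out/ω_in = 5589/4340

5589/4340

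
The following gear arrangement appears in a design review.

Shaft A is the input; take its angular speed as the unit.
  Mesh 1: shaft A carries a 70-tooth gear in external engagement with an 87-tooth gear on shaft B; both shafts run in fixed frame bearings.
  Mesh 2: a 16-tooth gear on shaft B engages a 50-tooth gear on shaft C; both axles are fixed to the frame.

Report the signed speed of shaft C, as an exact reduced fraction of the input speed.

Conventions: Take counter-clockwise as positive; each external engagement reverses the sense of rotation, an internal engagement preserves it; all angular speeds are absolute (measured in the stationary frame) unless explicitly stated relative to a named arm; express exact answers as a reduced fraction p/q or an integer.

2-mesh fixed-axis compound train (all bearings frame-fixed)
mesh 1 [70T→87T]: |ω|/ω_in = 1×70/87 = 70/87, sense flips to −
mesh 2 [16T→50T]: |ω|/ω_in = (70/87)×16/50 = 112/435, sense flips to +
signed output speed (× input speed) = 112/435

112/435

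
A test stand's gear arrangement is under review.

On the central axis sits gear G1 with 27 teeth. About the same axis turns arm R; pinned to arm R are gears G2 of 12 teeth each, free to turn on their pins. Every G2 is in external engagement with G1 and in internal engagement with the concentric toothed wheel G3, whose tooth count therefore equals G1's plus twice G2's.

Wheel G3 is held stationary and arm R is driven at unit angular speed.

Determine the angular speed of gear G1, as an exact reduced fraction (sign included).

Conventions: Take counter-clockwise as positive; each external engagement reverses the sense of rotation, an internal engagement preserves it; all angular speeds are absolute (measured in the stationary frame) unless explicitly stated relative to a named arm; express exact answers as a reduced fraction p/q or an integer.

26/9

recognized (axles ride arm R): planetary set, 27/12/51 teeth
ring teeth: 27 + 2·12 = 51
27(ω_sun−ω_arm) = −51(ω_ring−ω_arm),  ω_ring = 0, ω_arm = 1
ω_sun = 1 − (51/27)(0−1) = 26/9
exact speed ratio = 26/9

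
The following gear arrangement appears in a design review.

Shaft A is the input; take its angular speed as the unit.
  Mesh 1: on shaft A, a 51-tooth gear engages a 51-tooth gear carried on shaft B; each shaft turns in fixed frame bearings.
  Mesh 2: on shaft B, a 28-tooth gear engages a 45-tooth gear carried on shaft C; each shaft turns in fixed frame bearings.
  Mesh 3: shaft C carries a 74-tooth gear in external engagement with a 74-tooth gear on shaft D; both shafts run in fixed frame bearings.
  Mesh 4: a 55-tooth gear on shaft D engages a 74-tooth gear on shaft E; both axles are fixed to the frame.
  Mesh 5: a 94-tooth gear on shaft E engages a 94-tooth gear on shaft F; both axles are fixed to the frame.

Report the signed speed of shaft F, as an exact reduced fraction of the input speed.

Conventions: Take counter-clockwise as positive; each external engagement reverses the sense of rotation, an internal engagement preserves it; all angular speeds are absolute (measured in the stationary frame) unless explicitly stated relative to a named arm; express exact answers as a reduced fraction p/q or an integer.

-154/333

5-mesh fixed-axis compound train (all bearings frame-fixed)
mesh 1 [51T→51T]: |ω|/ω_in = 1×51/51 = 1, sense flips to −
mesh 2 [28T→45T]: |ω|/ω_in = 1×28/45 = 28/45, sense flips to +
mesh 3 [74T→74T]: |ω|/ω_in = (28/45)×74/74 = 28/45, sense flips to −
mesh 4 [55T→74T]: |ω|/ω_in = (28/45)×55/74 = 154/333, sense flips to +
mesh 5 [94T→94T]: |ω|/ω_in = (154/333)×94/94 = 154/333, sense flips to −
signed output speed (× input speed) = -154/333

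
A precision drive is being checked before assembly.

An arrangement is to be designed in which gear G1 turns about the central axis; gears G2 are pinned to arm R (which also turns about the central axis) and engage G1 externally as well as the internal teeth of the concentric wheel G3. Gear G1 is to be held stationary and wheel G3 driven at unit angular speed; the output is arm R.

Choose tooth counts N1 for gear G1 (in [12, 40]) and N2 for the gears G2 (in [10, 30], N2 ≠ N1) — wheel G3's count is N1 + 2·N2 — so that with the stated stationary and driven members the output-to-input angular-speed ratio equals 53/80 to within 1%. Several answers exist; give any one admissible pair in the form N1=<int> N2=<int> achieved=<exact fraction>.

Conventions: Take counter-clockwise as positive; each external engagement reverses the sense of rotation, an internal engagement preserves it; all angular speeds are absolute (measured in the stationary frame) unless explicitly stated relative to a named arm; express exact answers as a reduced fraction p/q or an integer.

N1=27 N2=13 achieved=53/80

topology: planetary set — design target 53/80, arm = carrier (Willis)
Willis with ω_sun = 0: ω_arm/ω_ring = N3/(N1+N3); set equal to 53/80  ⇒  N3/N1 = (53/80)/(1 − 53/80) = 53/27
N3 = N1 + 2·N2  ⇒  N2/N1 = (N3/N1 − 1)/2 = (53/27 − 1)/2 = 13/27
smallest multiple with N1 ≥ 12 and N2 ≥ 10: k = 1  ⇒  N1 = 1·27 = 27, N2 = 1·13 = 13 (N1 ≤ 40, N2 ≤ 30, N2 ≠ N1 ✓), N3 = 27 + 2·13 = 53
check: N3/(N1+N3) with N1 = 27, N3 = 53 gives 53/80; |achieved − target| = 0 ≤ 53/8000 ✓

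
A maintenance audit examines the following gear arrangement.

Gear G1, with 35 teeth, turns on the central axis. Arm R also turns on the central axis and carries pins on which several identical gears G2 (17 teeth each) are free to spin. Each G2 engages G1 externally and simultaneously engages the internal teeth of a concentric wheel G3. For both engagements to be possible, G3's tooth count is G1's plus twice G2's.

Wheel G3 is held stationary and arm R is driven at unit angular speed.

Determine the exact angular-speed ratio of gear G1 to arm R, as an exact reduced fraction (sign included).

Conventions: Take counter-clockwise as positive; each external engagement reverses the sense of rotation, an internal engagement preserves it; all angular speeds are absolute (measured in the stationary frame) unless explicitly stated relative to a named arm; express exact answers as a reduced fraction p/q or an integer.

planetary set (35T centre, 17T on arm, 69T internal) — Willis relation
ring teeth: 35 + 2·17 = 69
35(ω_sun−ω_arm) = −69(ω_ring−ω_arm),  ω_ring = 0, ω_arm = 1
ω_sun = 1 − (69/35)(0−1) = 104/35
ω_out/ω_in = 104/35

104/35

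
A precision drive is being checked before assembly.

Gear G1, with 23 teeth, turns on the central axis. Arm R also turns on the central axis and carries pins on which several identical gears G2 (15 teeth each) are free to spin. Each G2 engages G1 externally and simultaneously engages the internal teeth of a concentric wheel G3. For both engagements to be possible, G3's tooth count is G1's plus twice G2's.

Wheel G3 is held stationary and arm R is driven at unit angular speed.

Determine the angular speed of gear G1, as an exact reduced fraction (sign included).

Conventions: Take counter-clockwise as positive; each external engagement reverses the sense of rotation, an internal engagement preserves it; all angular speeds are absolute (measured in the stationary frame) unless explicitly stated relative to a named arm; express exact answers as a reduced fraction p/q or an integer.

planetary set (23T centre, 15T on arm, 53T internal) — Willis relation
ring teeth: 23 + 2·15 = 53
23(ω_sun−ω_arm) = −53(ω_ring−ω_arm),  ω_ring = 0, ω_arm = 1
ω_sun = 1 − (53/23)(0−1) = 76/23
exact speed ratio = 76/23

76/23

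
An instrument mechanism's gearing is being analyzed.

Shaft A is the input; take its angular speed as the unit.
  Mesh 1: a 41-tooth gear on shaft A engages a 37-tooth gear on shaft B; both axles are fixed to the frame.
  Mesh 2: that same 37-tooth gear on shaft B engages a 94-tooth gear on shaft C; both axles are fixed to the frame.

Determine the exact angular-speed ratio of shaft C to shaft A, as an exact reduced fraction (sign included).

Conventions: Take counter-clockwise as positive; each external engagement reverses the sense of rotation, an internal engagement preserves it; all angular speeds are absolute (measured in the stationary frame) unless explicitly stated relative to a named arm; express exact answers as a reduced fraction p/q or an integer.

41/94

class = fixed-axis compound train [2 meshes; 2 ratios multiply, 2 sense flips]
mesh 1 [41T→37T]: running ratio 41/37, sense −
mesh 2 [37T→94T]: running ratio 41/94, sense +
ω_out/ω_in = 41/94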